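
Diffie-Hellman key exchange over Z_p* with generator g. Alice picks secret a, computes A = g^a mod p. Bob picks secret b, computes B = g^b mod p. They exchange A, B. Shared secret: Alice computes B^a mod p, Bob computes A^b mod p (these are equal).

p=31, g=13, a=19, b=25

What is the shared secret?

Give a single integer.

A = 13^19 mod 31  (bits of 19 = 10011)
  bit 0 = 1: r = r^2 * 13 mod 31 = 1^2 * 13 = 1*13 = 13
  bit 1 = 0: r = r^2 mod 31 = 13^2 = 14
  bit 2 = 0: r = r^2 mod 31 = 14^2 = 10
  bit 3 = 1: r = r^2 * 13 mod 31 = 10^2 * 13 = 7*13 = 29
  bit 4 = 1: r = r^2 * 13 mod 31 = 29^2 * 13 = 4*13 = 21
  -> A = 21
B = 13^25 mod 31  (bits of 25 = 11001)
  bit 0 = 1: r = r^2 * 13 mod 31 = 1^2 * 13 = 1*13 = 13
  bit 1 = 1: r = r^2 * 13 mod 31 = 13^2 * 13 = 14*13 = 27
  bit 2 = 0: r = r^2 mod 31 = 27^2 = 16
  bit 3 = 0: r = r^2 mod 31 = 16^2 = 8
  bit 4 = 1: r = r^2 * 13 mod 31 = 8^2 * 13 = 2*13 = 26
  -> B = 26
s = B^a = 26^19 mod 31  (bits of 19 = 10011)
  bit 0 = 1: r = r^2 * 26 mod 31 = 1^2 * 26 = 1*26 = 26
  bit 1 = 0: r = r^2 mod 31 = 26^2 = 25
  bit 2 = 0: r = r^2 mod 31 = 25^2 = 5
  bit 3 = 1: r = r^2 * 26 mod 31 = 5^2 * 26 = 25*26 = 30
  bit 4 = 1: r = r^2 * 26 mod 31 = 30^2 * 26 = 1*26 = 26
  -> s = B^a = 26

Answer: 26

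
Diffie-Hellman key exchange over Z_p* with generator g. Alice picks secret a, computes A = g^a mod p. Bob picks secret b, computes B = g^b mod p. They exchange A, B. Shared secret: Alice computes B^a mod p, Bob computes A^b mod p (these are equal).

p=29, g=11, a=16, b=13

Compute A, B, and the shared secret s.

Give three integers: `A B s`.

Answer: 24 21 23

Derivation:
A = 11^16 mod 29  (bits of 16 = 10000)
  bit 0 = 1: r = r^2 * 11 mod 29 = 1^2 * 11 = 1*11 = 11
  bit 1 = 0: r = r^2 mod 29 = 11^2 = 5
  bit 2 = 0: r = r^2 mod 29 = 5^2 = 25
  bit 3 = 0: r = r^2 mod 29 = 25^2 = 16
  bit 4 = 0: r = r^2 mod 29 = 16^2 = 24
  -> A = 24
B = 11^13 mod 29  (bits of 13 = 1101)
  bit 0 = 1: r = r^2 * 11 mod 29 = 1^2 * 11 = 1*11 = 11
  bit 1 = 1: r = r^2 * 11 mod 29 = 11^2 * 11 = 5*11 = 26
  bit 2 = 0: r = r^2 mod 29 = 26^2 = 9
  bit 3 = 1: r = r^2 * 11 mod 29 = 9^2 * 11 = 23*11 = 21
  -> B = 21
s = B^a = 21^16 mod 29  (bits of 16 = 10000)
  bit 0 = 1: r = r^2 * 21 mod 29 = 1^2 * 21 = 1*21 = 21
  bit 1 = 0: r = r^2 mod 29 = 21^2 = 6
  bit 2 = 0: r = r^2 mod 29 = 6^2 = 7
  bit 3 = 0: r = r^2 mod 29 = 7^2 = 20
  bit 4 = 0: r = r^2 mod 29 = 20^2 = 23
  -> s = B^a = 23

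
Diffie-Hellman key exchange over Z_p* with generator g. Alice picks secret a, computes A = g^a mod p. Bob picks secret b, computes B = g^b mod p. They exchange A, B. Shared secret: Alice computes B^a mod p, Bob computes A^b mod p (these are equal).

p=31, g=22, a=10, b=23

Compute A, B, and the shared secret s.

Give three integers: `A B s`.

A = 22^10 mod 31  (bits of 10 = 1010)
  bit 0 = 1: r = r^2 * 22 mod 31 = 1^2 * 22 = 1*22 = 22
  bit 1 = 0: r = r^2 mod 31 = 22^2 = 19
  bit 2 = 1: r = r^2 * 22 mod 31 = 19^2 * 22 = 20*22 = 6
  bit 3 = 0: r = r^2 mod 31 = 6^2 = 5
  -> A = 5
B = 22^23 mod 31  (bits of 23 = 10111)
  bit 0 = 1: r = r^2 * 22 mod 31 = 1^2 * 22 = 1*22 = 22
  bit 1 = 0: r = r^2 mod 31 = 22^2 = 19
  bit 2 = 1: r = r^2 * 22 mod 31 = 19^2 * 22 = 20*22 = 6
  bit 3 = 1: r = r^2 * 22 mod 31 = 6^2 * 22 = 5*22 = 17
  bit 4 = 1: r = r^2 * 22 mod 31 = 17^2 * 22 = 10*22 = 3
  -> B = 3
s = B^a = 3^10 mod 31  (bits of 10 = 1010)
  bit 0 = 1: r = r^2 * 3 mod 31 = 1^2 * 3 = 1*3 = 3
  bit 1 = 0: r = r^2 mod 31 = 3^2 = 9
  bit 2 = 1: r = r^2 * 3 mod 31 = 9^2 * 3 = 19*3 = 26
  bit 3 = 0: r = r^2 mod 31 = 26^2 = 25
  -> s = B^a = 25

Answer: 5 3 25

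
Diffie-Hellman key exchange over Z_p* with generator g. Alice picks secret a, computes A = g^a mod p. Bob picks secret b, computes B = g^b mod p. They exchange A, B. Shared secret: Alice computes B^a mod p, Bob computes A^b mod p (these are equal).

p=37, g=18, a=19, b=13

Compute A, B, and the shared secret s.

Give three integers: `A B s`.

Answer: 19 32 5

Derivation:
A = 18^19 mod 37  (bits of 19 = 10011)
  bit 0 = 1: r = r^2 * 18 mod 37 = 1^2 * 18 = 1*18 = 18
  bit 1 = 0: r = r^2 mod 37 = 18^2 = 28
  bit 2 = 0: r = r^2 mod 37 = 28^2 = 7
  bit 3 = 1: r = r^2 * 18 mod 37 = 7^2 * 18 = 12*18 = 31
  bit 4 = 1: r = r^2 * 18 mod 37 = 31^2 * 18 = 36*18 = 19
  -> A = 19
B = 18^13 mod 37  (bits of 13 = 1101)
  bit 0 = 1: r = r^2 * 18 mod 37 = 1^2 * 18 = 1*18 = 18
  bit 1 = 1: r = r^2 * 18 mod 37 = 18^2 * 18 = 28*18 = 23
  bit 2 = 0: r = r^2 mod 37 = 23^2 = 11
  bit 3 = 1: r = r^2 * 18 mod 37 = 11^2 * 18 = 10*18 = 32
  -> B = 32
s = B^a = 32^19 mod 37  (bits of 19 = 10011)
  bit 0 = 1: r = r^2 * 32 mod 37 = 1^2 * 32 = 1*32 = 32
  bit 1 = 0: r = r^2 mod 37 = 32^2 = 25
  bit 2 = 0: r = r^2 mod 37 = 25^2 = 33
  bit 3 = 1: r = r^2 * 32 mod 37 = 33^2 * 32 = 16*32 = 31
  bit 4 = 1: r = r^2 * 32 mod 37 = 31^2 * 32 = 36*32 = 5
  -> s = B^a = 5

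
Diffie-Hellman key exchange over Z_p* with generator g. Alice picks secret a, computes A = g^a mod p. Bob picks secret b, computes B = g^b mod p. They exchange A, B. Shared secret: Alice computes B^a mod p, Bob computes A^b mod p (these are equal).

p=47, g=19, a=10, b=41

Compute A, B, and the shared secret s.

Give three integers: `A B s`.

Answer: 4 23 14

Derivation:
A = 19^10 mod 47  (bits of 10 = 1010)
  bit 0 = 1: r = r^2 * 19 mod 47 = 1^2 * 19 = 1*19 = 19
  bit 1 = 0: r = r^2 mod 47 = 19^2 = 32
  bit 2 = 1: r = r^2 * 19 mod 47 = 32^2 * 19 = 37*19 = 45
  bit 3 = 0: r = r^2 mod 47 = 45^2 = 4
  -> A = 4
B = 19^41 mod 47  (bits of 41 = 101001)
  bit 0 = 1: r = r^2 * 19 mod 47 = 1^2 * 19 = 1*19 = 19
  bit 1 = 0: r = r^2 mod 47 = 19^2 = 32
  bit 2 = 1: r = r^2 * 19 mod 47 = 32^2 * 19 = 37*19 = 45
  bit 3 = 0: r = r^2 mod 47 = 45^2 = 4
  bit 4 = 0: r = r^2 mod 47 = 4^2 = 16
  bit 5 = 1: r = r^2 * 19 mod 47 = 16^2 * 19 = 21*19 = 23
  -> B = 23
s = B^a = 23^10 mod 47  (bits of 10 = 1010)
  bit 0 = 1: r = r^2 * 23 mod 47 = 1^2 * 23 = 1*23 = 23
  bit 1 = 0: r = r^2 mod 47 = 23^2 = 12
  bit 2 = 1: r = r^2 * 23 mod 47 = 12^2 * 23 = 3*23 = 22
  bit 3 = 0: r = r^2 mod 47 = 22^2 = 14
  -> s = B^a = 14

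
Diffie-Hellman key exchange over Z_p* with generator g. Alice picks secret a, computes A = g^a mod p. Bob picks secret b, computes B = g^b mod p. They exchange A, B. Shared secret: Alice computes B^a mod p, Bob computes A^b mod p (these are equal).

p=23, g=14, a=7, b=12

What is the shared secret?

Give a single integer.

A = 14^7 mod 23  (bits of 7 = 111)
  bit 0 = 1: r = r^2 * 14 mod 23 = 1^2 * 14 = 1*14 = 14
  bit 1 = 1: r = r^2 * 14 mod 23 = 14^2 * 14 = 12*14 = 7
  bit 2 = 1: r = r^2 * 14 mod 23 = 7^2 * 14 = 3*14 = 19
  -> A = 19
B = 14^12 mod 23  (bits of 12 = 1100)
  bit 0 = 1: r = r^2 * 14 mod 23 = 1^2 * 14 = 1*14 = 14
  bit 1 = 1: r = r^2 * 14 mod 23 = 14^2 * 14 = 12*14 = 7
  bit 2 = 0: r = r^2 mod 23 = 7^2 = 3
  bit 3 = 0: r = r^2 mod 23 = 3^2 = 9
  -> B = 9
s = B^a = 9^7 mod 23  (bits of 7 = 111)
  bit 0 = 1: r = r^2 * 9 mod 23 = 1^2 * 9 = 1*9 = 9
  bit 1 = 1: r = r^2 * 9 mod 23 = 9^2 * 9 = 12*9 = 16
  bit 2 = 1: r = r^2 * 9 mod 23 = 16^2 * 9 = 3*9 = 4
  -> s = B^a = 4

Answer: 4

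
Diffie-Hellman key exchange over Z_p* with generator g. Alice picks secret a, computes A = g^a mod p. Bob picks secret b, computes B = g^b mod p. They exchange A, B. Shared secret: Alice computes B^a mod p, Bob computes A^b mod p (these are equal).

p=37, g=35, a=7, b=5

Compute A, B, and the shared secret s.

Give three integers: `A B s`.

A = 35^7 mod 37  (bits of 7 = 111)
  bit 0 = 1: r = r^2 * 35 mod 37 = 1^2 * 35 = 1*35 = 35
  bit 1 = 1: r = r^2 * 35 mod 37 = 35^2 * 35 = 4*35 = 29
  bit 2 = 1: r = r^2 * 35 mod 37 = 29^2 * 35 = 27*35 = 20
  -> A = 20
B = 35^5 mod 37  (bits of 5 = 101)
  bit 0 = 1: r = r^2 * 35 mod 37 = 1^2 * 35 = 1*35 = 35
  bit 1 = 0: r = r^2 mod 37 = 35^2 = 4
  bit 2 = 1: r = r^2 * 35 mod 37 = 4^2 * 35 = 16*35 = 5
  -> B = 5
s = B^a = 5^7 mod 37  (bits of 7 = 111)
  bit 0 = 1: r = r^2 * 5 mod 37 = 1^2 * 5 = 1*5 = 5
  bit 1 = 1: r = r^2 * 5 mod 37 = 5^2 * 5 = 25*5 = 14
  bit 2 = 1: r = r^2 * 5 mod 37 = 14^2 * 5 = 11*5 = 18
  -> s = B^a = 18

Answer: 20 5 18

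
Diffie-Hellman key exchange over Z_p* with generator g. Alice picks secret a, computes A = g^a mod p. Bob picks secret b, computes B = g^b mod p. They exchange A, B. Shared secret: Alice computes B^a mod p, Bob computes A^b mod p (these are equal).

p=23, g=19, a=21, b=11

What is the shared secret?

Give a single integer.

Answer: 22

Derivation:
A = 19^21 mod 23  (bits of 21 = 10101)
  bit 0 = 1: r = r^2 * 19 mod 23 = 1^2 * 19 = 1*19 = 19
  bit 1 = 0: r = r^2 mod 23 = 19^2 = 16
  bit 2 = 1: r = r^2 * 19 mod 23 = 16^2 * 19 = 3*19 = 11
  bit 3 = 0: r = r^2 mod 23 = 11^2 = 6
  bit 4 = 1: r = r^2 * 19 mod 23 = 6^2 * 19 = 13*19 = 17
  -> A = 17
B = 19^11 mod 23  (bits of 11 = 1011)
  bit 0 = 1: r = r^2 * 19 mod 23 = 1^2 * 19 = 1*19 = 19
  bit 1 = 0: r = r^2 mod 23 = 19^2 = 16
  bit 2 = 1: r = r^2 * 19 mod 23 = 16^2 * 19 = 3*19 = 11
  bit 3 = 1: r = r^2 * 19 mod 23 = 11^2 * 19 = 6*19 = 22
  -> B = 22
s = B^a = 22^21 mod 23  (bits of 21 = 10101)
  bit 0 = 1: r = r^2 * 22 mod 23 = 1^2 * 22 = 1*22 = 22
  bit 1 = 0: r = r^2 mod 23 = 22^2 = 1
  bit 2 = 1: r = r^2 * 22 mod 23 = 1^2 * 22 = 1*22 = 22
  bit 3 = 0: r = r^2 mod 23 = 22^2 = 1
  bit 4 = 1: r = r^2 * 22 mod 23 = 1^2 * 22 = 1*22 = 22
  -> s = B^a = 22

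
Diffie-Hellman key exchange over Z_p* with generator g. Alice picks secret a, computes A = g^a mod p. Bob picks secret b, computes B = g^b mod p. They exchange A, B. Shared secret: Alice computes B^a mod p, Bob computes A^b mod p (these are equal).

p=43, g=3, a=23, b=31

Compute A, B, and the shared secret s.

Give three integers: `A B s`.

A = 3^23 mod 43  (bits of 23 = 10111)
  bit 0 = 1: r = r^2 * 3 mod 43 = 1^2 * 3 = 1*3 = 3
  bit 1 = 0: r = r^2 mod 43 = 3^2 = 9
  bit 2 = 1: r = r^2 * 3 mod 43 = 9^2 * 3 = 38*3 = 28
  bit 3 = 1: r = r^2 * 3 mod 43 = 28^2 * 3 = 10*3 = 30
  bit 4 = 1: r = r^2 * 3 mod 43 = 30^2 * 3 = 40*3 = 34
  -> A = 34
B = 3^31 mod 43  (bits of 31 = 11111)
  bit 0 = 1: r = r^2 * 3 mod 43 = 1^2 * 3 = 1*3 = 3
  bit 1 = 1: r = r^2 * 3 mod 43 = 3^2 * 3 = 9*3 = 27
  bit 2 = 1: r = r^2 * 3 mod 43 = 27^2 * 3 = 41*3 = 37
  bit 3 = 1: r = r^2 * 3 mod 43 = 37^2 * 3 = 36*3 = 22
  bit 4 = 1: r = r^2 * 3 mod 43 = 22^2 * 3 = 11*3 = 33
  -> B = 33
s = B^a = 33^23 mod 43  (bits of 23 = 10111)
  bit 0 = 1: r = r^2 * 33 mod 43 = 1^2 * 33 = 1*33 = 33
  bit 1 = 0: r = r^2 mod 43 = 33^2 = 14
  bit 2 = 1: r = r^2 * 33 mod 43 = 14^2 * 33 = 24*33 = 18
  bit 3 = 1: r = r^2 * 33 mod 43 = 18^2 * 33 = 23*33 = 28
  bit 4 = 1: r = r^2 * 33 mod 43 = 28^2 * 33 = 10*33 = 29
  -> s = B^a = 29

Answer: 34 33 29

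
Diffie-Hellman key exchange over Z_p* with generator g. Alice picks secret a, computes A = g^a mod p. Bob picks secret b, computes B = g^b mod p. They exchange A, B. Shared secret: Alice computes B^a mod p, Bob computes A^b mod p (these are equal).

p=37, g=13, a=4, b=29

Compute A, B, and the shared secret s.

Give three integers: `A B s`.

Answer: 34 22 9

Derivation:
A = 13^4 mod 37  (bits of 4 = 100)
  bit 0 = 1: r = r^2 * 13 mod 37 = 1^2 * 13 = 1*13 = 13
  bit 1 = 0: r = r^2 mod 37 = 13^2 = 21
  bit 2 = 0: r = r^2 mod 37 = 21^2 = 34
  -> A = 34
B = 13^29 mod 37  (bits of 29 = 11101)
  bit 0 = 1: r = r^2 * 13 mod 37 = 1^2 * 13 = 1*13 = 13
  bit 1 = 1: r = r^2 * 13 mod 37 = 13^2 * 13 = 21*13 = 14
  bit 2 = 1: r = r^2 * 13 mod 37 = 14^2 * 13 = 11*13 = 32
  bit 3 = 0: r = r^2 mod 37 = 32^2 = 25
  bit 4 = 1: r = r^2 * 13 mod 37 = 25^2 * 13 = 33*13 = 22
  -> B = 22
s = B^a = 22^4 mod 37  (bits of 4 = 100)
  bit 0 = 1: r = r^2 * 22 mod 37 = 1^2 * 22 = 1*22 = 22
  bit 1 = 0: r = r^2 mod 37 = 22^2 = 3
  bit 2 = 0: r = r^2 mod 37 = 3^2 = 9
  -> s = B^a = 9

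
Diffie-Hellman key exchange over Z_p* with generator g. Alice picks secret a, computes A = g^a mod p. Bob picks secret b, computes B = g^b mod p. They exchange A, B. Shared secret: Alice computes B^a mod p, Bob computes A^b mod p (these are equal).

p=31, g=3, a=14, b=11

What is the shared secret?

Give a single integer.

Answer: 19

Derivation:
A = 3^14 mod 31  (bits of 14 = 1110)
  bit 0 = 1: r = r^2 * 3 mod 31 = 1^2 * 3 = 1*3 = 3
  bit 1 = 1: r = r^2 * 3 mod 31 = 3^2 * 3 = 9*3 = 27
  bit 2 = 1: r = r^2 * 3 mod 31 = 27^2 * 3 = 16*3 = 17
  bit 3 = 0: r = r^2 mod 31 = 17^2 = 10
  -> A = 10
B = 3^11 mod 31  (bits of 11 = 1011)
  bit 0 = 1: r = r^2 * 3 mod 31 = 1^2 * 3 = 1*3 = 3
  bit 1 = 0: r = r^2 mod 31 = 3^2 = 9
  bit 2 = 1: r = r^2 * 3 mod 31 = 9^2 * 3 = 19*3 = 26
  bit 3 = 1: r = r^2 * 3 mod 31 = 26^2 * 3 = 25*3 = 13
  -> B = 13
s = B^a = 13^14 mod 31  (bits of 14 = 1110)
  bit 0 = 1: r = r^2 * 13 mod 31 = 1^2 * 13 = 1*13 = 13
  bit 1 = 1: r = r^2 * 13 mod 31 = 13^2 * 13 = 14*13 = 27
  bit 2 = 1: r = r^2 * 13 mod 31 = 27^2 * 13 = 16*13 = 22
  bit 3 = 0: r = r^2 mod 31 = 22^2 = 19
  -> s = B^a = 19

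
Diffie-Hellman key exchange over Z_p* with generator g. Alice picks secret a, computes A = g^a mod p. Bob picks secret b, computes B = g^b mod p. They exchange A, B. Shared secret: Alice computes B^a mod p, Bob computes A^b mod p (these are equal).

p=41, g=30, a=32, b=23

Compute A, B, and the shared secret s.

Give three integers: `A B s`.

Answer: 18 19 10

Derivation:
A = 30^32 mod 41  (bits of 32 = 100000)
  bit 0 = 1: r = r^2 * 30 mod 41 = 1^2 * 30 = 1*30 = 30
  bit 1 = 0: r = r^2 mod 41 = 30^2 = 39
  bit 2 = 0: r = r^2 mod 41 = 39^2 = 4
  bit 3 = 0: r = r^2 mod 41 = 4^2 = 16
  bit 4 = 0: r = r^2 mod 41 = 16^2 = 10
  bit 5 = 0: r = r^2 mod 41 = 10^2 = 18
  -> A = 18
B = 30^23 mod 41  (bits of 23 = 10111)
  bit 0 = 1: r = r^2 * 30 mod 41 = 1^2 * 30 = 1*30 = 30
  bit 1 = 0: r = r^2 mod 41 = 30^2 = 39
  bit 2 = 1: r = r^2 * 30 mod 41 = 39^2 * 30 = 4*30 = 38
  bit 3 = 1: r = r^2 * 30 mod 41 = 38^2 * 30 = 9*30 = 24
  bit 4 = 1: r = r^2 * 30 mod 41 = 24^2 * 30 = 2*30 = 19
  -> B = 19
s = B^a = 19^32 mod 41  (bits of 32 = 100000)
  bit 0 = 1: r = r^2 * 19 mod 41 = 1^2 * 19 = 1*19 = 19
  bit 1 = 0: r = r^2 mod 41 = 19^2 = 33
  bit 2 = 0: r = r^2 mod 41 = 33^2 = 23
  bit 3 = 0: r = r^2 mod 41 = 23^2 = 37
  bit 4 = 0: r = r^2 mod 41 = 37^2 = 16
  bit 5 = 0: r = r^2 mod 41 = 16^2 = 10
  -> s = B^a = 10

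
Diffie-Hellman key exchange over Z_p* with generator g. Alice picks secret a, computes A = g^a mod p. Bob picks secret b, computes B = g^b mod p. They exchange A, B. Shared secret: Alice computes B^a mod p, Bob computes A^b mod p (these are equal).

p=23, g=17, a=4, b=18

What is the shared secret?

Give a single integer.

Answer: 12

Derivation:
A = 17^4 mod 23  (bits of 4 = 100)
  bit 0 = 1: r = r^2 * 17 mod 23 = 1^2 * 17 = 1*17 = 17
  bit 1 = 0: r = r^2 mod 23 = 17^2 = 13
  bit 2 = 0: r = r^2 mod 23 = 13^2 = 8
  -> A = 8
B = 17^18 mod 23  (bits of 18 = 10010)
  bit 0 = 1: r = r^2 * 17 mod 23 = 1^2 * 17 = 1*17 = 17
  bit 1 = 0: r = r^2 mod 23 = 17^2 = 13
  bit 2 = 0: r = r^2 mod 23 = 13^2 = 8
  bit 3 = 1: r = r^2 * 17 mod 23 = 8^2 * 17 = 18*17 = 7
  bit 4 = 0: r = r^2 mod 23 = 7^2 = 3
  -> B = 3
s = B^a = 3^4 mod 23  (bits of 4 = 100)
  bit 0 = 1: r = r^2 * 3 mod 23 = 1^2 * 3 = 1*3 = 3
  bit 1 = 0: r = r^2 mod 23 = 3^2 = 9
  bit 2 = 0: r = r^2 mod 23 = 9^2 = 12
  -> s = B^a = 12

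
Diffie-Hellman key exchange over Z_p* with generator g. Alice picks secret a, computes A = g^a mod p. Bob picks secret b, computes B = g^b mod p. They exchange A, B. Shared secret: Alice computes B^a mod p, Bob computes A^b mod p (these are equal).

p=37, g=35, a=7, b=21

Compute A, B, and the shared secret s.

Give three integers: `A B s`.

Answer: 20 8 29

Derivation:
A = 35^7 mod 37  (bits of 7 = 111)
  bit 0 = 1: r = r^2 * 35 mod 37 = 1^2 * 35 = 1*35 = 35
  bit 1 = 1: r = r^2 * 35 mod 37 = 35^2 * 35 = 4*35 = 29
  bit 2 = 1: r = r^2 * 35 mod 37 = 29^2 * 35 = 27*35 = 20
  -> A = 20
B = 35^21 mod 37  (bits of 21 = 10101)
  bit 0 = 1: r = r^2 * 35 mod 37 = 1^2 * 35 = 1*35 = 35
  bit 1 = 0: r = r^2 mod 37 = 35^2 = 4
  bit 2 = 1: r = r^2 * 35 mod 37 = 4^2 * 35 = 16*35 = 5
  bit 3 = 0: r = r^2 mod 37 = 5^2 = 25
  bit 4 = 1: r = r^2 * 35 mod 37 = 25^2 * 35 = 33*35 = 8
  -> B = 8
s = B^a = 8^7 mod 37  (bits of 7 = 111)
  bit 0 = 1: r = r^2 * 8 mod 37 = 1^2 * 8 = 1*8 = 8
  bit 1 = 1: r = r^2 * 8 mod 37 = 8^2 * 8 = 27*8 = 31
  bit 2 = 1: r = r^2 * 8 mod 37 = 31^2 * 8 = 36*8 = 29
  -> s = B^a = 29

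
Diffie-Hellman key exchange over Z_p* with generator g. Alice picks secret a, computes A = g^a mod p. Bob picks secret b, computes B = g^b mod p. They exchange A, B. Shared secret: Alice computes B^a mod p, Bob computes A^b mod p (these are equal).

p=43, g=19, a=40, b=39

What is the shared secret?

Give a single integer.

A = 19^40 mod 43  (bits of 40 = 101000)
  bit 0 = 1: r = r^2 * 19 mod 43 = 1^2 * 19 = 1*19 = 19
  bit 1 = 0: r = r^2 mod 43 = 19^2 = 17
  bit 2 = 1: r = r^2 * 19 mod 43 = 17^2 * 19 = 31*19 = 30
  bit 3 = 0: r = r^2 mod 43 = 30^2 = 40
  bit 4 = 0: r = r^2 mod 43 = 40^2 = 9
  bit 5 = 0: r = r^2 mod 43 = 9^2 = 38
  -> A = 38
B = 19^39 mod 43  (bits of 39 = 100111)
  bit 0 = 1: r = r^2 * 19 mod 43 = 1^2 * 19 = 1*19 = 19
  bit 1 = 0: r = r^2 mod 43 = 19^2 = 17
  bit 2 = 0: r = r^2 mod 43 = 17^2 = 31
  bit 3 = 1: r = r^2 * 19 mod 43 = 31^2 * 19 = 15*19 = 27
  bit 4 = 1: r = r^2 * 19 mod 43 = 27^2 * 19 = 41*19 = 5
  bit 5 = 1: r = r^2 * 19 mod 43 = 5^2 * 19 = 25*19 = 2
  -> B = 2
s = B^a = 2^40 mod 43  (bits of 40 = 101000)
  bit 0 = 1: r = r^2 * 2 mod 43 = 1^2 * 2 = 1*2 = 2
  bit 1 = 0: r = r^2 mod 43 = 2^2 = 4
  bit 2 = 1: r = r^2 * 2 mod 43 = 4^2 * 2 = 16*2 = 32
  bit 3 = 0: r = r^2 mod 43 = 32^2 = 35
  bit 4 = 0: r = r^2 mod 43 = 35^2 = 21
  bit 5 = 0: r = r^2 mod 43 = 21^2 = 11
  -> s = B^a = 11

Answer: 11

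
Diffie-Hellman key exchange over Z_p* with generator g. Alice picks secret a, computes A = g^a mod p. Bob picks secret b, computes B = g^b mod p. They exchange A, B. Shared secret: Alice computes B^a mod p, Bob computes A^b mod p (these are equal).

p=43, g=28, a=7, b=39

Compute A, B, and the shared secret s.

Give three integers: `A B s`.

A = 28^7 mod 43  (bits of 7 = 111)
  bit 0 = 1: r = r^2 * 28 mod 43 = 1^2 * 28 = 1*28 = 28
  bit 1 = 1: r = r^2 * 28 mod 43 = 28^2 * 28 = 10*28 = 22
  bit 2 = 1: r = r^2 * 28 mod 43 = 22^2 * 28 = 11*28 = 7
  -> A = 7
B = 28^39 mod 43  (bits of 39 = 100111)
  bit 0 = 1: r = r^2 * 28 mod 43 = 1^2 * 28 = 1*28 = 28
  bit 1 = 0: r = r^2 mod 43 = 28^2 = 10
  bit 2 = 0: r = r^2 mod 43 = 10^2 = 14
  bit 3 = 1: r = r^2 * 28 mod 43 = 14^2 * 28 = 24*28 = 27
  bit 4 = 1: r = r^2 * 28 mod 43 = 27^2 * 28 = 41*28 = 30
  bit 5 = 1: r = r^2 * 28 mod 43 = 30^2 * 28 = 40*28 = 2
  -> B = 2
s = B^a = 2^7 mod 43  (bits of 7 = 111)
  bit 0 = 1: r = r^2 * 2 mod 43 = 1^2 * 2 = 1*2 = 2
  bit 1 = 1: r = r^2 * 2 mod 43 = 2^2 * 2 = 4*2 = 8
  bit 2 = 1: r = r^2 * 2 mod 43 = 8^2 * 2 = 21*2 = 42
  -> s = B^a = 42

Answer: 7 2 42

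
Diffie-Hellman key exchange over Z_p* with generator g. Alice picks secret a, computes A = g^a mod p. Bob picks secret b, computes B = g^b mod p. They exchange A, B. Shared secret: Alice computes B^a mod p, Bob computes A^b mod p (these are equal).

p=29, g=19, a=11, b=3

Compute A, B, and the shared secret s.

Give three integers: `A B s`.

Answer: 27 15 21

Derivation:
A = 19^11 mod 29  (bits of 11 = 1011)
  bit 0 = 1: r = r^2 * 19 mod 29 = 1^2 * 19 = 1*19 = 19
  bit 1 = 0: r = r^2 mod 29 = 19^2 = 13
  bit 2 = 1: r = r^2 * 19 mod 29 = 13^2 * 19 = 24*19 = 21
  bit 3 = 1: r = r^2 * 19 mod 29 = 21^2 * 19 = 6*19 = 27
  -> A = 27
B = 19^3 mod 29  (bits of 3 = 11)
  bit 0 = 1: r = r^2 * 19 mod 29 = 1^2 * 19 = 1*19 = 19
  bit 1 = 1: r = r^2 * 19 mod 29 = 19^2 * 19 = 13*19 = 15
  -> B = 15
s = B^a = 15^11 mod 29  (bits of 11 = 1011)
  bit 0 = 1: r = r^2 * 15 mod 29 = 1^2 * 15 = 1*15 = 15
  bit 1 = 0: r = r^2 mod 29 = 15^2 = 22
  bit 2 = 1: r = r^2 * 15 mod 29 = 22^2 * 15 = 20*15 = 10
  bit 3 = 1: r = r^2 * 15 mod 29 = 10^2 * 15 = 13*15 = 21
  -> s = B^a = 21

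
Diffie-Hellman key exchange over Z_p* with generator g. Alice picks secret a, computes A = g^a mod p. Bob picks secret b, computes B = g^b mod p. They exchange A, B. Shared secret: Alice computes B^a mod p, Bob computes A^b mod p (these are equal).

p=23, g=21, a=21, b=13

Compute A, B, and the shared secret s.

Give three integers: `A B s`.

A = 21^21 mod 23  (bits of 21 = 10101)
  bit 0 = 1: r = r^2 * 21 mod 23 = 1^2 * 21 = 1*21 = 21
  bit 1 = 0: r = r^2 mod 23 = 21^2 = 4
  bit 2 = 1: r = r^2 * 21 mod 23 = 4^2 * 21 = 16*21 = 14
  bit 3 = 0: r = r^2 mod 23 = 14^2 = 12
  bit 4 = 1: r = r^2 * 21 mod 23 = 12^2 * 21 = 6*21 = 11
  -> A = 11
B = 21^13 mod 23  (bits of 13 = 1101)
  bit 0 = 1: r = r^2 * 21 mod 23 = 1^2 * 21 = 1*21 = 21
  bit 1 = 1: r = r^2 * 21 mod 23 = 21^2 * 21 = 4*21 = 15
  bit 2 = 0: r = r^2 mod 23 = 15^2 = 18
  bit 3 = 1: r = r^2 * 21 mod 23 = 18^2 * 21 = 2*21 = 19
  -> B = 19
s = B^a = 19^21 mod 23  (bits of 21 = 10101)
  bit 0 = 1: r = r^2 * 19 mod 23 = 1^2 * 19 = 1*19 = 19
  bit 1 = 0: r = r^2 mod 23 = 19^2 = 16
  bit 2 = 1: r = r^2 * 19 mod 23 = 16^2 * 19 = 3*19 = 11
  bit 3 = 0: r = r^2 mod 23 = 11^2 = 6
  bit 4 = 1: r = r^2 * 19 mod 23 = 6^2 * 19 = 13*19 = 17
  -> s = B^a = 17

Answer: 11 19 17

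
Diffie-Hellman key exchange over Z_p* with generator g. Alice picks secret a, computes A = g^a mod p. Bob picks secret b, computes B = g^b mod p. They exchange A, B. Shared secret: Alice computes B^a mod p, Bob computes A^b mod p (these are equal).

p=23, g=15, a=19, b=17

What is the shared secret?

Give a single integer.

A = 15^19 mod 23  (bits of 19 = 10011)
  bit 0 = 1: r = r^2 * 15 mod 23 = 1^2 * 15 = 1*15 = 15
  bit 1 = 0: r = r^2 mod 23 = 15^2 = 18
  bit 2 = 0: r = r^2 mod 23 = 18^2 = 2
  bit 3 = 1: r = r^2 * 15 mod 23 = 2^2 * 15 = 4*15 = 14
  bit 4 = 1: r = r^2 * 15 mod 23 = 14^2 * 15 = 12*15 = 19
  -> A = 19
B = 15^17 mod 23  (bits of 17 = 10001)
  bit 0 = 1: r = r^2 * 15 mod 23 = 1^2 * 15 = 1*15 = 15
  bit 1 = 0: r = r^2 mod 23 = 15^2 = 18
  bit 2 = 0: r = r^2 mod 23 = 18^2 = 2
  bit 3 = 0: r = r^2 mod 23 = 2^2 = 4
  bit 4 = 1: r = r^2 * 15 mod 23 = 4^2 * 15 = 16*15 = 10
  -> B = 10
s = B^a = 10^19 mod 23  (bits of 19 = 10011)
  bit 0 = 1: r = r^2 * 10 mod 23 = 1^2 * 10 = 1*10 = 10
  bit 1 = 0: r = r^2 mod 23 = 10^2 = 8
  bit 2 = 0: r = r^2 mod 23 = 8^2 = 18
  bit 3 = 1: r = r^2 * 10 mod 23 = 18^2 * 10 = 2*10 = 20
  bit 4 = 1: r = r^2 * 10 mod 23 = 20^2 * 10 = 9*10 = 21
  -> s = B^a = 21

Answer: 21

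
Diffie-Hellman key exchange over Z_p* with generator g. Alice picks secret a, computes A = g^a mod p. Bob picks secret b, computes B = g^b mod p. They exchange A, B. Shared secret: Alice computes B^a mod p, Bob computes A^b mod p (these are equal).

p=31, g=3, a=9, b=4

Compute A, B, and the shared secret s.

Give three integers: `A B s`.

Answer: 29 19 16

Derivation:
A = 3^9 mod 31  (bits of 9 = 1001)
  bit 0 = 1: r = r^2 * 3 mod 31 = 1^2 * 3 = 1*3 = 3
  bit 1 = 0: r = r^2 mod 31 = 3^2 = 9
  bit 2 = 0: r = r^2 mod 31 = 9^2 = 19
  bit 3 = 1: r = r^2 * 3 mod 31 = 19^2 * 3 = 20*3 = 29
  -> A = 29
B = 3^4 mod 31  (bits of 4 = 100)
  bit 0 = 1: r = r^2 * 3 mod 31 = 1^2 * 3 = 1*3 = 3
  bit 1 = 0: r = r^2 mod 31 = 3^2 = 9
  bit 2 = 0: r = r^2 mod 31 = 9^2 = 19
  -> B = 19
s = B^a = 19^9 mod 31  (bits of 9 = 1001)
  bit 0 = 1: r = r^2 * 19 mod 31 = 1^2 * 19 = 1*19 = 19
  bit 1 = 0: r = r^2 mod 31 = 19^2 = 20
  bit 2 = 0: r = r^2 mod 31 = 20^2 = 28
  bit 3 = 1: r = r^2 * 19 mod 31 = 28^2 * 19 = 9*19 = 16
  -> s = B^a = 16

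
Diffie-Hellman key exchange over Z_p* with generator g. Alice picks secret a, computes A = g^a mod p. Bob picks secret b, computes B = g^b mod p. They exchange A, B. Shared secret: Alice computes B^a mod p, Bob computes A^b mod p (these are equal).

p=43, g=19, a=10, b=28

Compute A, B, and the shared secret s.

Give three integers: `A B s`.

A = 19^10 mod 43  (bits of 10 = 1010)
  bit 0 = 1: r = r^2 * 19 mod 43 = 1^2 * 19 = 1*19 = 19
  bit 1 = 0: r = r^2 mod 43 = 19^2 = 17
  bit 2 = 1: r = r^2 * 19 mod 43 = 17^2 * 19 = 31*19 = 30
  bit 3 = 0: r = r^2 mod 43 = 30^2 = 40
  -> A = 40
B = 19^28 mod 43  (bits of 28 = 11100)
  bit 0 = 1: r = r^2 * 19 mod 43 = 1^2 * 19 = 1*19 = 19
  bit 1 = 1: r = r^2 * 19 mod 43 = 19^2 * 19 = 17*19 = 22
  bit 2 = 1: r = r^2 * 19 mod 43 = 22^2 * 19 = 11*19 = 37
  bit 3 = 0: r = r^2 mod 43 = 37^2 = 36
  bit 4 = 0: r = r^2 mod 43 = 36^2 = 6
  -> B = 6
s = B^a = 6^10 mod 43  (bits of 10 = 1010)
  bit 0 = 1: r = r^2 * 6 mod 43 = 1^2 * 6 = 1*6 = 6
  bit 1 = 0: r = r^2 mod 43 = 6^2 = 36
  bit 2 = 1: r = r^2 * 6 mod 43 = 36^2 * 6 = 6*6 = 36
  bit 3 = 0: r = r^2 mod 43 = 36^2 = 6
  -> s = B^a = 6

Answer: 40 6 6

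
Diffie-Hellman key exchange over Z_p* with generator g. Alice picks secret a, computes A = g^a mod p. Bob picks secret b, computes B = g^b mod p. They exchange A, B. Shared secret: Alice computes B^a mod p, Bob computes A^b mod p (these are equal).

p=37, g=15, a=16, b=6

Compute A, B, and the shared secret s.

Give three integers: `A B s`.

Answer: 12 27 10

Derivation:
A = 15^16 mod 37  (bits of 16 = 10000)
  bit 0 = 1: r = r^2 * 15 mod 37 = 1^2 * 15 = 1*15 = 15
  bit 1 = 0: r = r^2 mod 37 = 15^2 = 3
  bit 2 = 0: r = r^2 mod 37 = 3^2 = 9
  bit 3 = 0: r = r^2 mod 37 = 9^2 = 7
  bit 4 = 0: r = r^2 mod 37 = 7^2 = 12
  -> A = 12
B = 15^6 mod 37  (bits of 6 = 110)
  bit 0 = 1: r = r^2 * 15 mod 37 = 1^2 * 15 = 1*15 = 15
  bit 1 = 1: r = r^2 * 15 mod 37 = 15^2 * 15 = 3*15 = 8
  bit 2 = 0: r = r^2 mod 37 = 8^2 = 27
  -> B = 27
s = B^a = 27^16 mod 37  (bits of 16 = 10000)
  bit 0 = 1: r = r^2 * 27 mod 37 = 1^2 * 27 = 1*27 = 27
  bit 1 = 0: r = r^2 mod 37 = 27^2 = 26
  bit 2 = 0: r = r^2 mod 37 = 26^2 = 10
  bit 3 = 0: r = r^2 mod 37 = 10^2 = 26
  bit 4 = 0: r = r^2 mod 37 = 26^2 = 10
  -> s = B^a = 10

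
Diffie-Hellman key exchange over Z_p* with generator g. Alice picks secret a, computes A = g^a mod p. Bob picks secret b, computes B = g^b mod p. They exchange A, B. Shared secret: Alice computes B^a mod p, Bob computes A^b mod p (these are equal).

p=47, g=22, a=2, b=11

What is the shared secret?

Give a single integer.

A = 22^2 mod 47  (bits of 2 = 10)
  bit 0 = 1: r = r^2 * 22 mod 47 = 1^2 * 22 = 1*22 = 22
  bit 1 = 0: r = r^2 mod 47 = 22^2 = 14
  -> A = 14
B = 22^11 mod 47  (bits of 11 = 1011)
  bit 0 = 1: r = r^2 * 22 mod 47 = 1^2 * 22 = 1*22 = 22
  bit 1 = 0: r = r^2 mod 47 = 22^2 = 14
  bit 2 = 1: r = r^2 * 22 mod 47 = 14^2 * 22 = 8*22 = 35
  bit 3 = 1: r = r^2 * 22 mod 47 = 35^2 * 22 = 3*22 = 19
  -> B = 19
s = B^a = 19^2 mod 47  (bits of 2 = 10)
  bit 0 = 1: r = r^2 * 19 mod 47 = 1^2 * 19 = 1*19 = 19
  bit 1 = 0: r = r^2 mod 47 = 19^2 = 32
  -> s = B^a = 32

Answer: 32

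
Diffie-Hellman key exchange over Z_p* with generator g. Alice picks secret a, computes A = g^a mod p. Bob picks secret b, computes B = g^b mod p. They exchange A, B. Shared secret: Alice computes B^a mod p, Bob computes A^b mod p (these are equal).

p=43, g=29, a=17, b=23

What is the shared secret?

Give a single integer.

Answer: 18

Derivation:
A = 29^17 mod 43  (bits of 17 = 10001)
  bit 0 = 1: r = r^2 * 29 mod 43 = 1^2 * 29 = 1*29 = 29
  bit 1 = 0: r = r^2 mod 43 = 29^2 = 24
  bit 2 = 0: r = r^2 mod 43 = 24^2 = 17
  bit 3 = 0: r = r^2 mod 43 = 17^2 = 31
  bit 4 = 1: r = r^2 * 29 mod 43 = 31^2 * 29 = 15*29 = 5
  -> A = 5
B = 29^23 mod 43  (bits of 23 = 10111)
  bit 0 = 1: r = r^2 * 29 mod 43 = 1^2 * 29 = 1*29 = 29
  bit 1 = 0: r = r^2 mod 43 = 29^2 = 24
  bit 2 = 1: r = r^2 * 29 mod 43 = 24^2 * 29 = 17*29 = 20
  bit 3 = 1: r = r^2 * 29 mod 43 = 20^2 * 29 = 13*29 = 33
  bit 4 = 1: r = r^2 * 29 mod 43 = 33^2 * 29 = 14*29 = 19
  -> B = 19
s = B^a = 19^17 mod 43  (bits of 17 = 10001)
  bit 0 = 1: r = r^2 * 19 mod 43 = 1^2 * 19 = 1*19 = 19
  bit 1 = 0: r = r^2 mod 43 = 19^2 = 17
  bit 2 = 0: r = r^2 mod 43 = 17^2 = 31
  bit 3 = 0: r = r^2 mod 43 = 31^2 = 15
  bit 4 = 1: r = r^2 * 19 mod 43 = 15^2 * 19 = 10*19 = 18
  -> s = B^a = 18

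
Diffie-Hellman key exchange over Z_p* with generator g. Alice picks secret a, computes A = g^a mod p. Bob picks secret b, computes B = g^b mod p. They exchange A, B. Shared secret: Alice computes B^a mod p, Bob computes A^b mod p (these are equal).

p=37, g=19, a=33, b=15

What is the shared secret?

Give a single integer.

A = 19^33 mod 37  (bits of 33 = 100001)
  bit 0 = 1: r = r^2 * 19 mod 37 = 1^2 * 19 = 1*19 = 19
  bit 1 = 0: r = r^2 mod 37 = 19^2 = 28
  bit 2 = 0: r = r^2 mod 37 = 28^2 = 7
  bit 3 = 0: r = r^2 mod 37 = 7^2 = 12
  bit 4 = 0: r = r^2 mod 37 = 12^2 = 33
  bit 5 = 1: r = r^2 * 19 mod 37 = 33^2 * 19 = 16*19 = 8
  -> A = 8
B = 19^15 mod 37  (bits of 15 = 1111)
  bit 0 = 1: r = r^2 * 19 mod 37 = 1^2 * 19 = 1*19 = 19
  bit 1 = 1: r = r^2 * 19 mod 37 = 19^2 * 19 = 28*19 = 14
  bit 2 = 1: r = r^2 * 19 mod 37 = 14^2 * 19 = 11*19 = 24
  bit 3 = 1: r = r^2 * 19 mod 37 = 24^2 * 19 = 21*19 = 29
  -> B = 29
s = B^a = 29^33 mod 37  (bits of 33 = 100001)
  bit 0 = 1: r = r^2 * 29 mod 37 = 1^2 * 29 = 1*29 = 29
  bit 1 = 0: r = r^2 mod 37 = 29^2 = 27
  bit 2 = 0: r = r^2 mod 37 = 27^2 = 26
  bit 3 = 0: r = r^2 mod 37 = 26^2 = 10
  bit 4 = 0: r = r^2 mod 37 = 10^2 = 26
  bit 5 = 1: r = r^2 * 29 mod 37 = 26^2 * 29 = 10*29 = 31
  -> s = B^a = 31

Answer: 31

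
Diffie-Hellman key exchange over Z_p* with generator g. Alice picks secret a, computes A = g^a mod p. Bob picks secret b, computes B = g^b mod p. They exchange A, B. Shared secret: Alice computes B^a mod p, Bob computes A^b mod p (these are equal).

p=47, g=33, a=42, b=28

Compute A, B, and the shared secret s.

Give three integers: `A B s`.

A = 33^42 mod 47  (bits of 42 = 101010)
  bit 0 = 1: r = r^2 * 33 mod 47 = 1^2 * 33 = 1*33 = 33
  bit 1 = 0: r = r^2 mod 47 = 33^2 = 8
  bit 2 = 1: r = r^2 * 33 mod 47 = 8^2 * 33 = 17*33 = 44
  bit 3 = 0: r = r^2 mod 47 = 44^2 = 9
  bit 4 = 1: r = r^2 * 33 mod 47 = 9^2 * 33 = 34*33 = 41
  bit 5 = 0: r = r^2 mod 47 = 41^2 = 36
  -> A = 36
B = 33^28 mod 47  (bits of 28 = 11100)
  bit 0 = 1: r = r^2 * 33 mod 47 = 1^2 * 33 = 1*33 = 33
  bit 1 = 1: r = r^2 * 33 mod 47 = 33^2 * 33 = 8*33 = 29
  bit 2 = 1: r = r^2 * 33 mod 47 = 29^2 * 33 = 42*33 = 23
  bit 3 = 0: r = r^2 mod 47 = 23^2 = 12
  bit 4 = 0: r = r^2 mod 47 = 12^2 = 3
  -> B = 3
s = B^a = 3^42 mod 47  (bits of 42 = 101010)
  bit 0 = 1: r = r^2 * 3 mod 47 = 1^2 * 3 = 1*3 = 3
  bit 1 = 0: r = r^2 mod 47 = 3^2 = 9
  bit 2 = 1: r = r^2 * 3 mod 47 = 9^2 * 3 = 34*3 = 8
  bit 3 = 0: r = r^2 mod 47 = 8^2 = 17
  bit 4 = 1: r = r^2 * 3 mod 47 = 17^2 * 3 = 7*3 = 21
  bit 5 = 0: r = r^2 mod 47 = 21^2 = 18
  -> s = B^a = 18

Answer: 36 3 18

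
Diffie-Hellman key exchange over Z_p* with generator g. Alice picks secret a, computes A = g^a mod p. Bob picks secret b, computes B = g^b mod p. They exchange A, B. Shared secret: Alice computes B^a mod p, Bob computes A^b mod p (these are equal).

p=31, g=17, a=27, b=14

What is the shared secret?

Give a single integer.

A = 17^27 mod 31  (bits of 27 = 11011)
  bit 0 = 1: r = r^2 * 17 mod 31 = 1^2 * 17 = 1*17 = 17
  bit 1 = 1: r = r^2 * 17 mod 31 = 17^2 * 17 = 10*17 = 15
  bit 2 = 0: r = r^2 mod 31 = 15^2 = 8
  bit 3 = 1: r = r^2 * 17 mod 31 = 8^2 * 17 = 2*17 = 3
  bit 4 = 1: r = r^2 * 17 mod 31 = 3^2 * 17 = 9*17 = 29
  -> A = 29
B = 17^14 mod 31  (bits of 14 = 1110)
  bit 0 = 1: r = r^2 * 17 mod 31 = 1^2 * 17 = 1*17 = 17
  bit 1 = 1: r = r^2 * 17 mod 31 = 17^2 * 17 = 10*17 = 15
  bit 2 = 1: r = r^2 * 17 mod 31 = 15^2 * 17 = 8*17 = 12
  bit 3 = 0: r = r^2 mod 31 = 12^2 = 20
  -> B = 20
s = B^a = 20^27 mod 31  (bits of 27 = 11011)
  bit 0 = 1: r = r^2 * 20 mod 31 = 1^2 * 20 = 1*20 = 20
  bit 1 = 1: r = r^2 * 20 mod 31 = 20^2 * 20 = 28*20 = 2
  bit 2 = 0: r = r^2 mod 31 = 2^2 = 4
  bit 3 = 1: r = r^2 * 20 mod 31 = 4^2 * 20 = 16*20 = 10
  bit 4 = 1: r = r^2 * 20 mod 31 = 10^2 * 20 = 7*20 = 16
  -> s = B^a = 16

Answer: 16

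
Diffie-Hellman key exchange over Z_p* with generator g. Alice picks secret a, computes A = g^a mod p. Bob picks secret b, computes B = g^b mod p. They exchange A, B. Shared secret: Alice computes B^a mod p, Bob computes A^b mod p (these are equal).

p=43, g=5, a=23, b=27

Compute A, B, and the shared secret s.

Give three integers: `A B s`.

Answer: 18 27 2

Derivation:
A = 5^23 mod 43  (bits of 23 = 10111)
  bit 0 = 1: r = r^2 * 5 mod 43 = 1^2 * 5 = 1*5 = 5
  bit 1 = 0: r = r^2 mod 43 = 5^2 = 25
  bit 2 = 1: r = r^2 * 5 mod 43 = 25^2 * 5 = 23*5 = 29
  bit 3 = 1: r = r^2 * 5 mod 43 = 29^2 * 5 = 24*5 = 34
  bit 4 = 1: r = r^2 * 5 mod 43 = 34^2 * 5 = 38*5 = 18
  -> A = 18
B = 5^27 mod 43  (bits of 27 = 11011)
  bit 0 = 1: r = r^2 * 5 mod 43 = 1^2 * 5 = 1*5 = 5
  bit 1 = 1: r = r^2 * 5 mod 43 = 5^2 * 5 = 25*5 = 39
  bit 2 = 0: r = r^2 mod 43 = 39^2 = 16
  bit 3 = 1: r = r^2 * 5 mod 43 = 16^2 * 5 = 41*5 = 33
  bit 4 = 1: r = r^2 * 5 mod 43 = 33^2 * 5 = 14*5 = 27
  -> B = 27
s = B^a = 27^23 mod 43  (bits of 23 = 10111)
  bit 0 = 1: r = r^2 * 27 mod 43 = 1^2 * 27 = 1*27 = 27
  bit 1 = 0: r = r^2 mod 43 = 27^2 = 41
  bit 2 = 1: r = r^2 * 27 mod 43 = 41^2 * 27 = 4*27 = 22
  bit 3 = 1: r = r^2 * 27 mod 43 = 22^2 * 27 = 11*27 = 39
  bit 4 = 1: r = r^2 * 27 mod 43 = 39^2 * 27 = 16*27 = 2
  -> s = B^a = 2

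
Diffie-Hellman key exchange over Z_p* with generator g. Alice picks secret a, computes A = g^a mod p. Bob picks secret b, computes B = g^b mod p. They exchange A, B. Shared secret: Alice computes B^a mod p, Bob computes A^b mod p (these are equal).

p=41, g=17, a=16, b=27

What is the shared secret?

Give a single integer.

Answer: 18

Derivation:
A = 17^16 mod 41  (bits of 16 = 10000)
  bit 0 = 1: r = r^2 * 17 mod 41 = 1^2 * 17 = 1*17 = 17
  bit 1 = 0: r = r^2 mod 41 = 17^2 = 2
  bit 2 = 0: r = r^2 mod 41 = 2^2 = 4
  bit 3 = 0: r = r^2 mod 41 = 4^2 = 16
  bit 4 = 0: r = r^2 mod 41 = 16^2 = 10
  -> A = 10
B = 17^27 mod 41  (bits of 27 = 11011)
  bit 0 = 1: r = r^2 * 17 mod 41 = 1^2 * 17 = 1*17 = 17
  bit 1 = 1: r = r^2 * 17 mod 41 = 17^2 * 17 = 2*17 = 34
  bit 2 = 0: r = r^2 mod 41 = 34^2 = 8
  bit 3 = 1: r = r^2 * 17 mod 41 = 8^2 * 17 = 23*17 = 22
  bit 4 = 1: r = r^2 * 17 mod 41 = 22^2 * 17 = 33*17 = 28
  -> B = 28
s = B^a = 28^16 mod 41  (bits of 16 = 10000)
  bit 0 = 1: r = r^2 * 28 mod 41 = 1^2 * 28 = 1*28 = 28
  bit 1 = 0: r = r^2 mod 41 = 28^2 = 5
  bit 2 = 0: r = r^2 mod 41 = 5^2 = 25
  bit 3 = 0: r = r^2 mod 41 = 25^2 = 10
  bit 4 = 0: r = r^2 mod 41 = 10^2 = 18
  -> s = B^a = 18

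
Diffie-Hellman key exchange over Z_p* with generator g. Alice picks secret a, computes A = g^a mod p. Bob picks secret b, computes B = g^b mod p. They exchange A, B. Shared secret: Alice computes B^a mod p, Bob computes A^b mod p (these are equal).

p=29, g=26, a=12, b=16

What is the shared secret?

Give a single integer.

A = 26^12 mod 29  (bits of 12 = 1100)
  bit 0 = 1: r = r^2 * 26 mod 29 = 1^2 * 26 = 1*26 = 26
  bit 1 = 1: r = r^2 * 26 mod 29 = 26^2 * 26 = 9*26 = 2
  bit 2 = 0: r = r^2 mod 29 = 2^2 = 4
  bit 3 = 0: r = r^2 mod 29 = 4^2 = 16
  -> A = 16
B = 26^16 mod 29  (bits of 16 = 10000)
  bit 0 = 1: r = r^2 * 26 mod 29 = 1^2 * 26 = 1*26 = 26
  bit 1 = 0: r = r^2 mod 29 = 26^2 = 9
  bit 2 = 0: r = r^2 mod 29 = 9^2 = 23
  bit 3 = 0: r = r^2 mod 29 = 23^2 = 7
  bit 4 = 0: r = r^2 mod 29 = 7^2 = 20
  -> B = 20
s = B^a = 20^12 mod 29  (bits of 12 = 1100)
  bit 0 = 1: r = r^2 * 20 mod 29 = 1^2 * 20 = 1*20 = 20
  bit 1 = 1: r = r^2 * 20 mod 29 = 20^2 * 20 = 23*20 = 25
  bit 2 = 0: r = r^2 mod 29 = 25^2 = 16
  bit 3 = 0: r = r^2 mod 29 = 16^2 = 24
  -> s = B^a = 24

Answer: 24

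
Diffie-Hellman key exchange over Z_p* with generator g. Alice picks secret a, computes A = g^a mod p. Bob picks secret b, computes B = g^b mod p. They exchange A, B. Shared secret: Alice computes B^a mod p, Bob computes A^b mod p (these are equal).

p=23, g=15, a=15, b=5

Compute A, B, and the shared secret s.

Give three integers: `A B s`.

A = 15^15 mod 23  (bits of 15 = 1111)
  bit 0 = 1: r = r^2 * 15 mod 23 = 1^2 * 15 = 1*15 = 15
  bit 1 = 1: r = r^2 * 15 mod 23 = 15^2 * 15 = 18*15 = 17
  bit 2 = 1: r = r^2 * 15 mod 23 = 17^2 * 15 = 13*15 = 11
  bit 3 = 1: r = r^2 * 15 mod 23 = 11^2 * 15 = 6*15 = 21
  -> A = 21
B = 15^5 mod 23  (bits of 5 = 101)
  bit 0 = 1: r = r^2 * 15 mod 23 = 1^2 * 15 = 1*15 = 15
  bit 1 = 0: r = r^2 mod 23 = 15^2 = 18
  bit 2 = 1: r = r^2 * 15 mod 23 = 18^2 * 15 = 2*15 = 7
  -> B = 7
s = B^a = 7^15 mod 23  (bits of 15 = 1111)
  bit 0 = 1: r = r^2 * 7 mod 23 = 1^2 * 7 = 1*7 = 7
  bit 1 = 1: r = r^2 * 7 mod 23 = 7^2 * 7 = 3*7 = 21
  bit 2 = 1: r = r^2 * 7 mod 23 = 21^2 * 7 = 4*7 = 5
  bit 3 = 1: r = r^2 * 7 mod 23 = 5^2 * 7 = 2*7 = 14
  -> s = B^a = 14

Answer: 21 7 14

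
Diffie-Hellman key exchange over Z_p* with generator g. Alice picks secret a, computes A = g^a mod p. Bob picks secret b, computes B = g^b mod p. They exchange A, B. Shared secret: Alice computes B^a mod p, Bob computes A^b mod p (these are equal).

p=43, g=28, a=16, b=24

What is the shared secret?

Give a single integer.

A = 28^16 mod 43  (bits of 16 = 10000)
  bit 0 = 1: r = r^2 * 28 mod 43 = 1^2 * 28 = 1*28 = 28
  bit 1 = 0: r = r^2 mod 43 = 28^2 = 10
  bit 2 = 0: r = r^2 mod 43 = 10^2 = 14
  bit 3 = 0: r = r^2 mod 43 = 14^2 = 24
  bit 4 = 0: r = r^2 mod 43 = 24^2 = 17
  -> A = 17
B = 28^24 mod 43  (bits of 24 = 11000)
  bit 0 = 1: r = r^2 * 28 mod 43 = 1^2 * 28 = 1*28 = 28
  bit 1 = 1: r = r^2 * 28 mod 43 = 28^2 * 28 = 10*28 = 22
  bit 2 = 0: r = r^2 mod 43 = 22^2 = 11
  bit 3 = 0: r = r^2 mod 43 = 11^2 = 35
  bit 4 = 0: r = r^2 mod 43 = 35^2 = 21
  -> B = 21
s = B^a = 21^16 mod 43  (bits of 16 = 10000)
  bit 0 = 1: r = r^2 * 21 mod 43 = 1^2 * 21 = 1*21 = 21
  bit 1 = 0: r = r^2 mod 43 = 21^2 = 11
  bit 2 = 0: r = r^2 mod 43 = 11^2 = 35
  bit 3 = 0: r = r^2 mod 43 = 35^2 = 21
  bit 4 = 0: r = r^2 mod 43 = 21^2 = 11
  -> s = B^a = 11

Answer: 11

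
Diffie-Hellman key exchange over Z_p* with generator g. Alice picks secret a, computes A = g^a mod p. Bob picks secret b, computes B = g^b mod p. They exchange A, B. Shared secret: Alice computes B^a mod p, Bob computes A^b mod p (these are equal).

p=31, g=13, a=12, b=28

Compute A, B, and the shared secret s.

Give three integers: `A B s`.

A = 13^12 mod 31  (bits of 12 = 1100)
  bit 0 = 1: r = r^2 * 13 mod 31 = 1^2 * 13 = 1*13 = 13
  bit 1 = 1: r = r^2 * 13 mod 31 = 13^2 * 13 = 14*13 = 27
  bit 2 = 0: r = r^2 mod 31 = 27^2 = 16
  bit 3 = 0: r = r^2 mod 31 = 16^2 = 8
  -> A = 8
B = 13^28 mod 31  (bits of 28 = 11100)
  bit 0 = 1: r = r^2 * 13 mod 31 = 1^2 * 13 = 1*13 = 13
  bit 1 = 1: r = r^2 * 13 mod 31 = 13^2 * 13 = 14*13 = 27
  bit 2 = 1: r = r^2 * 13 mod 31 = 27^2 * 13 = 16*13 = 22
  bit 3 = 0: r = r^2 mod 31 = 22^2 = 19
  bit 4 = 0: r = r^2 mod 31 = 19^2 = 20
  -> B = 20
s = B^a = 20^12 mod 31  (bits of 12 = 1100)
  bit 0 = 1: r = r^2 * 20 mod 31 = 1^2 * 20 = 1*20 = 20
  bit 1 = 1: r = r^2 * 20 mod 31 = 20^2 * 20 = 28*20 = 2
  bit 2 = 0: r = r^2 mod 31 = 2^2 = 4
  bit 3 = 0: r = r^2 mod 31 = 4^2 = 16
  -> s = B^a = 16

Answer: 8 20 16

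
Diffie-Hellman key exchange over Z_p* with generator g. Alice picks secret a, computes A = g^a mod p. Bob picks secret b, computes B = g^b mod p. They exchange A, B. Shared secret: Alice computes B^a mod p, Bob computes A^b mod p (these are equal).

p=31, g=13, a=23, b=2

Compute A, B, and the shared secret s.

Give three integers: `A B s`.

Answer: 24 14 18

Derivation:
A = 13^23 mod 31  (bits of 23 = 10111)
  bit 0 = 1: r = r^2 * 13 mod 31 = 1^2 * 13 = 1*13 = 13
  bit 1 = 0: r = r^2 mod 31 = 13^2 = 14
  bit 2 = 1: r = r^2 * 13 mod 31 = 14^2 * 13 = 10*13 = 6
  bit 3 = 1: r = r^2 * 13 mod 31 = 6^2 * 13 = 5*13 = 3
  bit 4 = 1: r = r^2 * 13 mod 31 = 3^2 * 13 = 9*13 = 24
  -> A = 24
B = 13^2 mod 31  (bits of 2 = 10)
  bit 0 = 1: r = r^2 * 13 mod 31 = 1^2 * 13 = 1*13 = 13
  bit 1 = 0: r = r^2 mod 31 = 13^2 = 14
  -> B = 14
s = B^a = 14^23 mod 31  (bits of 23 = 10111)
  bit 0 = 1: r = r^2 * 14 mod 31 = 1^2 * 14 = 1*14 = 14
  bit 1 = 0: r = r^2 mod 31 = 14^2 = 10
  bit 2 = 1: r = r^2 * 14 mod 31 = 10^2 * 14 = 7*14 = 5
  bit 3 = 1: r = r^2 * 14 mod 31 = 5^2 * 14 = 25*14 = 9
  bit 4 = 1: r = r^2 * 14 mod 31 = 9^2 * 14 = 19*14 = 18
  -> s = B^a = 18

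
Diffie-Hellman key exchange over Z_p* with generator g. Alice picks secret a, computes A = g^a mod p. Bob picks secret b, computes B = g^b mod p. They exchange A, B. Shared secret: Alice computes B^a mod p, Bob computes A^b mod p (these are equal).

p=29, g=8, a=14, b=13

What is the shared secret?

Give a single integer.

Answer: 28

Derivation:
A = 8^14 mod 29  (bits of 14 = 1110)
  bit 0 = 1: r = r^2 * 8 mod 29 = 1^2 * 8 = 1*8 = 8
  bit 1 = 1: r = r^2 * 8 mod 29 = 8^2 * 8 = 6*8 = 19
  bit 2 = 1: r = r^2 * 8 mod 29 = 19^2 * 8 = 13*8 = 17
  bit 3 = 0: r = r^2 mod 29 = 17^2 = 28
  -> A = 28
B = 8^13 mod 29  (bits of 13 = 1101)
  bit 0 = 1: r = r^2 * 8 mod 29 = 1^2 * 8 = 1*8 = 8
  bit 1 = 1: r = r^2 * 8 mod 29 = 8^2 * 8 = 6*8 = 19
  bit 2 = 0: r = r^2 mod 29 = 19^2 = 13
  bit 3 = 1: r = r^2 * 8 mod 29 = 13^2 * 8 = 24*8 = 18
  -> B = 18
s = B^a = 18^14 mod 29  (bits of 14 = 1110)
  bit 0 = 1: r = r^2 * 18 mod 29 = 1^2 * 18 = 1*18 = 18
  bit 1 = 1: r = r^2 * 18 mod 29 = 18^2 * 18 = 5*18 = 3
  bit 2 = 1: r = r^2 * 18 mod 29 = 3^2 * 18 = 9*18 = 17
  bit 3 = 0: r = r^2 mod 29 = 17^2 = 28
  -> s = B^a = 28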